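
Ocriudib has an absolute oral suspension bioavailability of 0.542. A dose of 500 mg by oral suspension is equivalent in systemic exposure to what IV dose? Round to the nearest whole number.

D_iv = 271 mg

Systemic exposure from an extravascular dose = F × D_ev, so the equivalent IV dose is F × D_ev.
D_iv = F × D_ev = 0.542 × 500 = 271 mg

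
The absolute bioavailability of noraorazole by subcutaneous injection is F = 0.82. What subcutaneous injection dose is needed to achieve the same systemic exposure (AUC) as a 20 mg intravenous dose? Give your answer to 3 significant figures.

D_subcutaneous = 24.4 mg

For equal systemic exposure: F × D_ev = D_iv
D_ev = D_iv / F = 20 / 0.82 = 24.3902 mg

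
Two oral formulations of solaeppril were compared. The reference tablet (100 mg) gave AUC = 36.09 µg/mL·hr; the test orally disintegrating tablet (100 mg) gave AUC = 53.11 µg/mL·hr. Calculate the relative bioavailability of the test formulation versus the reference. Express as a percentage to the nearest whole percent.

F_rel = (AUC_test/D_test) / (AUC_ref/D_ref)
      = (53.11/100) / (36.09/100)
      = 0.5311 / 0.3609 = 1.4716 = 147.16%

F_rel = 147%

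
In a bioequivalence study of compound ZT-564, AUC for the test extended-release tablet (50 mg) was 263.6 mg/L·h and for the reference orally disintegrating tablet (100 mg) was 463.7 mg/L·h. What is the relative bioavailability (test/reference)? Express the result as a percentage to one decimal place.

F_rel = 113.7%

F_rel = (AUC_test/D_test) / (AUC_ref/D_ref)
      = (263.6/50) / (463.7/100)
      = 5.272 / 4.637 = 1.1369 = 113.69%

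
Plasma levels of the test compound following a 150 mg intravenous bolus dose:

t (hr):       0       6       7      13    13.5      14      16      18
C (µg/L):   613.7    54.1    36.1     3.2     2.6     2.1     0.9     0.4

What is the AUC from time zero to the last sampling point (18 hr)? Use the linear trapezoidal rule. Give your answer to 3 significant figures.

Trapezoidal AUC_0→18:
  [0→6]: (613.7+54.1)/2 × 6 = 2003.4
  [6→7]: (54.1+36.1)/2 × 1 = 45.1
  [7→13]: (36.1+3.2)/2 × 6 = 117.9
  [13→13.5]: (3.2+2.6)/2 × 0.5 = 1.45
  [13.5→14]: (2.6+2.1)/2 × 0.5 = 1.175
  [14→16]: (2.1+0.9)/2 × 2 = 3.0
  [16→18]: (0.9+0.4)/2 × 2 = 1.3
  Sum = 2173.325 µg/L·hr

AUC = 2170 µg/L·hr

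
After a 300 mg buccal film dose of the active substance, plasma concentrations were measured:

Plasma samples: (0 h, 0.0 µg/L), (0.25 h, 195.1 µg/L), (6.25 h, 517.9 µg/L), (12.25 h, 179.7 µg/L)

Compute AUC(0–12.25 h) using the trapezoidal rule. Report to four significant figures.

AUC = 4256 µg/L·h

Trapezoidal AUC_0→12.25:
  [0→0.25]: (0.0+195.1)/2 × 0.25 = 24.3875
  [0.25→6.25]: (195.1+517.9)/2 × 6 = 2139.0
  [6.25→12.25]: (517.9+179.7)/2 × 6 = 2092.8
  Sum = 4256.1875 µg/L·h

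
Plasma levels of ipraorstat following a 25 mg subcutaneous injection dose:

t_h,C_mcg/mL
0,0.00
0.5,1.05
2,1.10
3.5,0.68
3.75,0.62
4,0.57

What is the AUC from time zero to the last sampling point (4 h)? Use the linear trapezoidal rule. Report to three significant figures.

AUC = 3.52 mcg/mL·h

Trapezoidal AUC_0→4:
  [0→0.5]: (0.00+1.05)/2 × 0.5 = 0.2625
  [0.5→2]: (1.05+1.10)/2 × 1.5 = 1.6125
  [2→3.5]: (1.10+0.68)/2 × 1.5 = 1.335
  [3.5→3.75]: (0.68+0.62)/2 × 0.25 = 0.1625
  [3.75→4]: (0.62+0.57)/2 × 0.25 = 0.14875
  Sum = 3.52125 mcg/mL·h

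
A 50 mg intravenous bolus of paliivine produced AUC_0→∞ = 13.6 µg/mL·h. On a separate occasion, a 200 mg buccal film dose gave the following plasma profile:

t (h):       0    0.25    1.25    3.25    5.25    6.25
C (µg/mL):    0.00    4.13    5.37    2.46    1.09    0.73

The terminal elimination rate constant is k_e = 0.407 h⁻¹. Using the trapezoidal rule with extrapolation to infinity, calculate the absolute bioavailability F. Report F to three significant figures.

F = 0.356

Trapezoidal AUC_0→6.25 (buccal film):
  [0→0.25]: (0.00+4.13)/2 × 0.25 = 0.51625
  [0.25→1.25]: (4.13+5.37)/2 × 1 = 4.75
  [1.25→3.25]: (5.37+2.46)/2 × 2 = 7.83
  [3.25→5.25]: (2.46+1.09)/2 × 2 = 3.55
  [5.25→6.25]: (1.09+0.73)/2 × 1 = 0.91
  Sum = 17.55625 µg/mL·h
Tail: C_last/k_e = 0.73/0.407 = 1.794
AUC_0→∞ (buccal film) = 17.55625 + 1.794 = 19.35025 µg/mL·h
F = (AUC_ev/D_ev)/(AUC_iv/D_iv) = (19.35025/200)/(13.6/50) = 0.09675125/0.272 = 0.3557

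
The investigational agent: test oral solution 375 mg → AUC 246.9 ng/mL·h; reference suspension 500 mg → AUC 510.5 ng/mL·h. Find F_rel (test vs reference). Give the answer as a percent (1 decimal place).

F_rel = (AUC_test/D_test) / (AUC_ref/D_ref)
      = (246.9/375) / (510.5/500)
      = 0.6584 / 1.021 = 0.6449 = 64.49%

F_rel = 64.5%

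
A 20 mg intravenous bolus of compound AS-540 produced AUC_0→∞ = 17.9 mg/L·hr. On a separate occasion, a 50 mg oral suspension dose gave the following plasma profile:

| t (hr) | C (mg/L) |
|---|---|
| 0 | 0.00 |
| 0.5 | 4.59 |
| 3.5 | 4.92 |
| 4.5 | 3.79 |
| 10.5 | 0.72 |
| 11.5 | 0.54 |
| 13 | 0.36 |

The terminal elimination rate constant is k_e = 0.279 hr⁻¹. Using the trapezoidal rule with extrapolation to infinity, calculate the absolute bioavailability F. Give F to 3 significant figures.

Trapezoidal AUC_0→13 (oral suspension):
  [0→0.5]: (0.00+4.59)/2 × 0.5 = 1.1475
  [0.5→3.5]: (4.59+4.92)/2 × 3 = 14.265
  [3.5→4.5]: (4.92+3.79)/2 × 1 = 4.355
  [4.5→10.5]: (3.79+0.72)/2 × 6 = 13.53
  [10.5→11.5]: (0.72+0.54)/2 × 1 = 0.63
  [11.5→13]: (0.54+0.36)/2 × 1.5 = 0.675
  Sum = 34.6025 mg/L·hr
Tail: C_last/k_e = 0.36/0.279 = 1.290
AUC_0→∞ (oral suspension) = 34.6025 + 1.290 = 35.8925 mg/L·hr
F = (AUC_ev/D_ev)/(AUC_iv/D_iv) = (35.8925/50)/(17.9/20) = 0.71785/0.895 = 0.8021

F = 0.802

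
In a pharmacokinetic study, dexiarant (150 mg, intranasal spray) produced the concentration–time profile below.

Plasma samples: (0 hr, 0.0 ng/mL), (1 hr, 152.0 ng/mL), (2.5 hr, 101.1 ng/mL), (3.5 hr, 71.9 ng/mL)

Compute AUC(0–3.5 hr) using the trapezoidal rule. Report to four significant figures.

Trapezoidal AUC_0→3.5:
  [0→1]: (0.0+152.0)/2 × 1 = 76.0
  [1→2.5]: (152.0+101.1)/2 × 1.5 = 189.825
  [2.5→3.5]: (101.1+71.9)/2 × 1 = 86.5
  Sum = 352.325 ng/mL·hr

AUC = 352.3 ng/mL·hr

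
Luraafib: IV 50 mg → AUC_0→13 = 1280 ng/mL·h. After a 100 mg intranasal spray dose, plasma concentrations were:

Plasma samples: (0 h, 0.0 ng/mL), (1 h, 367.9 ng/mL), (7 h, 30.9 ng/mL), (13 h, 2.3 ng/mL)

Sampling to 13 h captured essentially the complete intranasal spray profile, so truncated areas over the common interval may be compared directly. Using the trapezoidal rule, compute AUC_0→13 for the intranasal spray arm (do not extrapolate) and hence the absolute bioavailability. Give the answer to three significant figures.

Trapezoidal AUC_0→13 (intranasal spray):
  [0→1]: (0.0+367.9)/2 × 1 = 183.95
  [1→7]: (367.9+30.9)/2 × 6 = 1196.4
  [7→13]: (30.9+2.3)/2 × 6 = 99.6
  Sum = 1479.95 ng/mL·h
F = (AUC_ev/D_ev)/(AUC_iv/D_iv) = (1479.95/100)/(1280/50) = 14.7995/25.6 = 0.5781

F = 0.578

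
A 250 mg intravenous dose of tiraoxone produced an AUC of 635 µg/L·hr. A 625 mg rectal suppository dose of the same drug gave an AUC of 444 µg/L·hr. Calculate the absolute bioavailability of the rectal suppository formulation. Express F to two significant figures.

F = (AUC_ev / D_ev) / (AUC_iv / D_iv)
  = (444/625) / (635/250)
  = 0.7104 / 2.54 = 0.2797

F = 0.28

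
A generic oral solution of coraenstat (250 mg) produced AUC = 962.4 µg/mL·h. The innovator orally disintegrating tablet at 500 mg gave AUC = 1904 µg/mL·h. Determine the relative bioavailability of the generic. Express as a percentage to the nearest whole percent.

F_rel = (AUC_test/D_test) / (AUC_ref/D_ref)
      = (962.4/250) / (1904/500)
      = 3.8496 / 3.808 = 1.0109 = 101.09%

F_rel = 101%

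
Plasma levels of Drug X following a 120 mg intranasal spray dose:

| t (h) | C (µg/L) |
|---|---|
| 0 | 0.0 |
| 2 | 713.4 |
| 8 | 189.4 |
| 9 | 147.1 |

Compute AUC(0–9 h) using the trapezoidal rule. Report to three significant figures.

Trapezoidal AUC_0→9:
  [0→2]: (0.0+713.4)/2 × 2 = 713.4
  [2→8]: (713.4+189.4)/2 × 6 = 2708.4
  [8→9]: (189.4+147.1)/2 × 1 = 168.25
  Sum = 3590.05 µg/L·h

AUC = 3590 µg/L·h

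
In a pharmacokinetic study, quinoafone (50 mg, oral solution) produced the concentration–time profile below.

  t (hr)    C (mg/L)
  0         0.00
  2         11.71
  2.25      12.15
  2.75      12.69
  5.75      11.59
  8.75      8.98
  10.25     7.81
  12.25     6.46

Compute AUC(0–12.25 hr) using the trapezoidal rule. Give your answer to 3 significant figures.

Trapezoidal AUC_0→12.25:
  [0→2]: (0.00+11.71)/2 × 2 = 11.71
  [2→2.25]: (11.71+12.15)/2 × 0.25 = 2.9825
  [2.25→2.75]: (12.15+12.69)/2 × 0.5 = 6.21
  [2.75→5.75]: (12.69+11.59)/2 × 3 = 36.42
  [5.75→8.75]: (11.59+8.98)/2 × 3 = 30.855
  [8.75→10.25]: (8.98+7.81)/2 × 1.5 = 12.5925
  [10.25→12.25]: (7.81+6.46)/2 × 2 = 14.27
  Sum = 115.04 mg/L·hr

AUC = 115 mg/L·hr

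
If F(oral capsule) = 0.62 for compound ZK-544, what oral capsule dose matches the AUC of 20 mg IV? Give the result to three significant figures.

D_oral = 32.3 mg

For equal systemic exposure: F × D_ev = D_iv
D_ev = D_iv / F = 20 / 0.62 = 32.2581 mg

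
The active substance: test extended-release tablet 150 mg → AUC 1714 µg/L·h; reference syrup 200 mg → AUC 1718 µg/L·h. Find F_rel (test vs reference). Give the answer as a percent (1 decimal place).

F_rel = (AUC_test/D_test) / (AUC_ref/D_ref)
      = (1714/150) / (1718/200)
      = 11.4267 / 8.59 = 1.3302 = 133.02%

F_rel = 133.0%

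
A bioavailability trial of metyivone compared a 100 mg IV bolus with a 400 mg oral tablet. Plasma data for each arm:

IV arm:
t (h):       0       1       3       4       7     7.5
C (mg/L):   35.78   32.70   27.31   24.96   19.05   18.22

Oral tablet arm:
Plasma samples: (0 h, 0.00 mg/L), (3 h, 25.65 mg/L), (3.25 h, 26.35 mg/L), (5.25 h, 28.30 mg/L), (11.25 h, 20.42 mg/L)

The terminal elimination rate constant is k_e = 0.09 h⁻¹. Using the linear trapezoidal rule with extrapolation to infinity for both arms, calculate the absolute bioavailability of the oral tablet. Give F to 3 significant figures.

F = 0.297

Trapezoidal AUC_0→7.5 (IV):
  [0→1]: (35.78+32.70)/2 × 1 = 34.24
  [1→3]: (32.70+27.31)/2 × 2 = 60.01
  [3→4]: (27.31+24.96)/2 × 1 = 26.135
  [4→7]: (24.96+19.05)/2 × 3 = 66.015
  [7→7.5]: (19.05+18.22)/2 × 0.5 = 9.3175
  Sum = 195.7175 mg/L·h
IV tail: 18.22/0.09 = 202.444; AUC_iv,0→∞ = 195.7175 + 202.444 = 398.1615 mg/L·h
Trapezoidal AUC_0→11.25 (oral tablet):
  [0→3]: (0.00+25.65)/2 × 3 = 38.475
  [3→3.25]: (25.65+26.35)/2 × 0.25 = 6.5
  [3.25→5.25]: (26.35+28.30)/2 × 2 = 54.65
  [5.25→11.25]: (28.30+20.42)/2 × 6 = 146.16
  Sum = 245.785 mg/L·h
oral tablet tail: 20.42/0.09 = 226.889; AUC_ev,0→∞ = 245.785 + 226.889 = 472.674 mg/L·h
F = (AUC_ev/D_ev)/(AUC_iv/D_iv) = (472.674/400)/(398.1615/100) = 1.181685/3.981615 = 0.2968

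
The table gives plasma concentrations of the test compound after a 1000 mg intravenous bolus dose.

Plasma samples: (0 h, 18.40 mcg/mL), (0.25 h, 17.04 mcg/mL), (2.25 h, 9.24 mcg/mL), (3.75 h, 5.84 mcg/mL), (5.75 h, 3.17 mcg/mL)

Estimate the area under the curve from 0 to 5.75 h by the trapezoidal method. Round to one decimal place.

Trapezoidal AUC_0→5.75:
  [0→0.25]: (18.40+17.04)/2 × 0.25 = 4.43
  [0.25→2.25]: (17.04+9.24)/2 × 2 = 26.28
  [2.25→3.75]: (9.24+5.84)/2 × 1.5 = 11.31
  [3.75→5.75]: (5.84+3.17)/2 × 2 = 9.01
  Sum = 51.03 mcg/mL·h

AUC = 51.0 mcg/mL·h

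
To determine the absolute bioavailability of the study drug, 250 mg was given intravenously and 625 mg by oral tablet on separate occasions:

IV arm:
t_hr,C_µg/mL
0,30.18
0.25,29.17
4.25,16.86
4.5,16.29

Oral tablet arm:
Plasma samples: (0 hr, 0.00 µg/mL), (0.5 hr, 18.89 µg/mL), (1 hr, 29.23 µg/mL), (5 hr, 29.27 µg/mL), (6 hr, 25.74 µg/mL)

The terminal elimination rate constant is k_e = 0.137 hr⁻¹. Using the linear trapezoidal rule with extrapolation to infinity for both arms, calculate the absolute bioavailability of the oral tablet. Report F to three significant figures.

Trapezoidal AUC_0→4.5 (IV):
  [0→0.25]: (30.18+29.17)/2 × 0.25 = 7.41875
  [0.25→4.25]: (29.17+16.86)/2 × 4 = 92.06
  [4.25→4.5]: (16.86+16.29)/2 × 0.25 = 4.14375
  Sum = 103.6225 µg/mL·hr
IV tail: 16.29/0.137 = 118.905; AUC_iv,0→∞ = 103.6225 + 118.905 = 222.5275 µg/mL·hr
Trapezoidal AUC_0→6 (oral tablet):
  [0→0.5]: (0.00+18.89)/2 × 0.5 = 4.7225
  [0.5→1]: (18.89+29.23)/2 × 0.5 = 12.03
  [1→5]: (29.23+29.27)/2 × 4 = 117.0
  [5→6]: (29.27+25.74)/2 × 1 = 27.505
  Sum = 161.2575 µg/mL·hr
oral tablet tail: 25.74/0.137 = 187.883; AUC_ev,0→∞ = 161.2575 + 187.883 = 349.1405 µg/mL·hr
F = (AUC_ev/D_ev)/(AUC_iv/D_iv) = (349.1405/625)/(222.5275/250) = 0.5586248/0.89011 = 0.6276

F = 0.628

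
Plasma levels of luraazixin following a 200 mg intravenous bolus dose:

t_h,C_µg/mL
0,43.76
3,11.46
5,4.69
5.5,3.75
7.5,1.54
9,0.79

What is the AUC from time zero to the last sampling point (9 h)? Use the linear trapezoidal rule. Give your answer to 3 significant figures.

Trapezoidal AUC_0→9:
  [0→3]: (43.76+11.46)/2 × 3 = 82.83
  [3→5]: (11.46+4.69)/2 × 2 = 16.15
  [5→5.5]: (4.69+3.75)/2 × 0.5 = 2.11
  [5.5→7.5]: (3.75+1.54)/2 × 2 = 5.29
  [7.5→9]: (1.54+0.79)/2 × 1.5 = 1.7475
  Sum = 108.1275 µg/mL·h

AUC = 108 µg/mL·h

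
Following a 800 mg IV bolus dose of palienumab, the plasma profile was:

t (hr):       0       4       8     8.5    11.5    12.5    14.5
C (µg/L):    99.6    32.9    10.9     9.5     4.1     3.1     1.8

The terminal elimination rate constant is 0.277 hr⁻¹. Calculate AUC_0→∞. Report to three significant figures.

Trapezoidal AUC_0→14.5:
  [0→4]: (99.6+32.9)/2 × 4 = 265.0
  [4→8]: (32.9+10.9)/2 × 4 = 87.6
  [8→8.5]: (10.9+9.5)/2 × 0.5 = 5.1
  [8.5→11.5]: (9.5+4.1)/2 × 3 = 20.4
  [11.5→12.5]: (4.1+3.1)/2 × 1 = 3.6
  [12.5→14.5]: (3.1+1.8)/2 × 2 = 4.9
  Sum = 386.6 µg/L·hr
Extrapolated tail: C_last / k_e = 1.8 / 0.277 = 6.498
AUC_0→∞ = 386.6 + 6.498 = 393.098 µg/L·hr

AUC = 393 µg/L·hr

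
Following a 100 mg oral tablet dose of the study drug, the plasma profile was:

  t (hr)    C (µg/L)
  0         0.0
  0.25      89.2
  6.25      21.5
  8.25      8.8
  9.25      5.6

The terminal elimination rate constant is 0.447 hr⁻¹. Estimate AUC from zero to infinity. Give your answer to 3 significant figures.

AUC = 393 µg/L·hr

Trapezoidal AUC_0→9.25:
  [0→0.25]: (0.0+89.2)/2 × 0.25 = 11.15
  [0.25→6.25]: (89.2+21.5)/2 × 6 = 332.1
  [6.25→8.25]: (21.5+8.8)/2 × 2 = 30.3
  [8.25→9.25]: (8.8+5.6)/2 × 1 = 7.2
  Sum = 380.75 µg/L·hr
Extrapolated tail: C_last / k_e = 5.6 / 0.447 = 12.528
AUC_0→∞ = 380.75 + 12.528 = 393.278 µg/L·hr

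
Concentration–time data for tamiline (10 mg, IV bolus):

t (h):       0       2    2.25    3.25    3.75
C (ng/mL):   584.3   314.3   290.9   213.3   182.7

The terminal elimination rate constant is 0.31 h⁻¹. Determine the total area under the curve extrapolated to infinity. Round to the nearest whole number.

AUC = 1915 ng/mL·h

Trapezoidal AUC_0→3.75:
  [0→2]: (584.3+314.3)/2 × 2 = 898.6
  [2→2.25]: (314.3+290.9)/2 × 0.25 = 75.65
  [2.25→3.25]: (290.9+213.3)/2 × 1 = 252.1
  [3.25→3.75]: (213.3+182.7)/2 × 0.5 = 99.0
  Sum = 1325.35 ng/mL·h
Extrapolated tail: C_last / k_e = 182.7 / 0.31 = 589.355
AUC_0→∞ = 1325.35 + 589.355 = 1914.705 ng/mL·h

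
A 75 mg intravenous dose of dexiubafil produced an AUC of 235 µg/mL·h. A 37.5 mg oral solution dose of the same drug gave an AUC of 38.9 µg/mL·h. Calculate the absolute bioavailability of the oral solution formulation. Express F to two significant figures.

F = 0.33

F = (AUC_ev / D_ev) / (AUC_iv / D_iv)
  = (38.9/37.5) / (235/75)
  = 1.03733 / 3.13333 = 0.3311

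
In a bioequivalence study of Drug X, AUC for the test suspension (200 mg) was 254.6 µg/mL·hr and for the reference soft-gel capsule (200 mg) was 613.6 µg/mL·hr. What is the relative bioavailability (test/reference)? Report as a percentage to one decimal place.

F_rel = 41.5%

F_rel = (AUC_test/D_test) / (AUC_ref/D_ref)
      = (254.6/200) / (613.6/200)
      = 1.273 / 3.068 = 0.4149 = 41.49%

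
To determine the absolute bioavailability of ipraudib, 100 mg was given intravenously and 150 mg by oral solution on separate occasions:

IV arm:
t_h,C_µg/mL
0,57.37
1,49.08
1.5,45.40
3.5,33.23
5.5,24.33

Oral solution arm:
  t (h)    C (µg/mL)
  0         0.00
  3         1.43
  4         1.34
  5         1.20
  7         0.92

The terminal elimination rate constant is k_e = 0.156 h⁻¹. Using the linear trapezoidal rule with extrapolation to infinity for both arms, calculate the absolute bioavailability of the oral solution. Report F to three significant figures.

Trapezoidal AUC_0→5.5 (IV):
  [0→1]: (57.37+49.08)/2 × 1 = 53.225
  [1→1.5]: (49.08+45.40)/2 × 0.5 = 23.62
  [1.5→3.5]: (45.40+33.23)/2 × 2 = 78.63
  [3.5→5.5]: (33.23+24.33)/2 × 2 = 57.56
  Sum = 213.035 µg/mL·h
IV tail: 24.33/0.156 = 155.962; AUC_iv,0→∞ = 213.035 + 155.962 = 368.997 µg/mL·h
Trapezoidal AUC_0→7 (oral solution):
  [0→3]: (0.00+1.43)/2 × 3 = 2.145
  [3→4]: (1.43+1.34)/2 × 1 = 1.385
  [4→5]: (1.34+1.20)/2 × 1 = 1.27
  [5→7]: (1.20+0.92)/2 × 2 = 2.12
  Sum = 6.92 µg/mL·h
oral solution tail: 0.92/0.156 = 5.897; AUC_ev,0→∞ = 6.92 + 5.897 = 12.817 µg/mL·h
F = (AUC_ev/D_ev)/(AUC_iv/D_iv) = (12.817/150)/(368.997/100) = 0.0854467/3.68997 = 0.0232

F = 0.0232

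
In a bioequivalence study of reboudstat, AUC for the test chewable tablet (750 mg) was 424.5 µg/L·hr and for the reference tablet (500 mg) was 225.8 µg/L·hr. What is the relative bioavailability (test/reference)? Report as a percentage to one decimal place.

F_rel = (AUC_test/D_test) / (AUC_ref/D_ref)
      = (424.5/750) / (225.8/500)
      = 0.566 / 0.4516 = 1.2533 = 125.33%

F_rel = 125.3%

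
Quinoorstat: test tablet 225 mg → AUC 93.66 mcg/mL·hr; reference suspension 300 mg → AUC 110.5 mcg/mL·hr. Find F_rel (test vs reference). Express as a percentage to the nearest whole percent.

F_rel = (AUC_test/D_test) / (AUC_ref/D_ref)
      = (93.66/225) / (110.5/300)
      = 0.416267 / 0.368333 = 1.1301 = 113.01%

F_rel = 113%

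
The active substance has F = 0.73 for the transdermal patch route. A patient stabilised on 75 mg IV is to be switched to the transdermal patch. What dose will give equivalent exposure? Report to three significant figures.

D_transdermal = 103 mg

For equal systemic exposure: F × D_ev = D_iv
D_ev = D_iv / F = 75 / 0.73 = 102.74 mg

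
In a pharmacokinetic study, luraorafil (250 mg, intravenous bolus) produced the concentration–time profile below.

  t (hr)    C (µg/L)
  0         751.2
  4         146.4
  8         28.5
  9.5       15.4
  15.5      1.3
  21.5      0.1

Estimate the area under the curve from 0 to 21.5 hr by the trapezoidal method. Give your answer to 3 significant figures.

AUC = 2230 µg/L·hr

Trapezoidal AUC_0→21.5:
  [0→4]: (751.2+146.4)/2 × 4 = 1795.2
  [4→8]: (146.4+28.5)/2 × 4 = 349.8
  [8→9.5]: (28.5+15.4)/2 × 1.5 = 32.925
  [9.5→15.5]: (15.4+1.3)/2 × 6 = 50.1
  [15.5→21.5]: (1.3+0.1)/2 × 6 = 4.2
  Sum = 2232.225 µg/L·hr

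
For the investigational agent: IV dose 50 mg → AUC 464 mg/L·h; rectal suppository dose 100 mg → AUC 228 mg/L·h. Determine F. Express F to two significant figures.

F = 0.25

F = (AUC_ev / D_ev) / (AUC_iv / D_iv)
  = (228/100) / (464/50)
  = 2.28 / 9.28 = 0.2457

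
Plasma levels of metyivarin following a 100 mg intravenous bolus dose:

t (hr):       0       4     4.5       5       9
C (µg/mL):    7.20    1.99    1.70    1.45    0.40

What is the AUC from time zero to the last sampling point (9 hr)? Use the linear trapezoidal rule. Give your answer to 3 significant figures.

Trapezoidal AUC_0→9:
  [0→4]: (7.20+1.99)/2 × 4 = 18.38
  [4→4.5]: (1.99+1.70)/2 × 0.5 = 0.9225
  [4.5→5]: (1.70+1.45)/2 × 0.5 = 0.7875
  [5→9]: (1.45+0.40)/2 × 4 = 3.7
  Sum = 23.79 µg/mL·hr

AUC = 23.8 µg/mL·hr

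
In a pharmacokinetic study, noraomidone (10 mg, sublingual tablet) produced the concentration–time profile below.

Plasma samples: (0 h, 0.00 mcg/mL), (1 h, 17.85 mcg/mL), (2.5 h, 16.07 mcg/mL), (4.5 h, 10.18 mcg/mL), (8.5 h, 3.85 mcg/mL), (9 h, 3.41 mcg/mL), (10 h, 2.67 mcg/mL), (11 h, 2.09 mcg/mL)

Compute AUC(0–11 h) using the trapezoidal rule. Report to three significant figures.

AUC = 95.9 mcg/mL·h

Trapezoidal AUC_0→11:
  [0→1]: (0.00+17.85)/2 × 1 = 8.925
  [1→2.5]: (17.85+16.07)/2 × 1.5 = 25.44
  [2.5→4.5]: (16.07+10.18)/2 × 2 = 26.25
  [4.5→8.5]: (10.18+3.85)/2 × 4 = 28.06
  [8.5→9]: (3.85+3.41)/2 × 0.5 = 1.815
  [9→10]: (3.41+2.67)/2 × 1 = 3.04
  [10→11]: (2.67+2.09)/2 × 1 = 2.38
  Sum = 95.91 mcg/mL·h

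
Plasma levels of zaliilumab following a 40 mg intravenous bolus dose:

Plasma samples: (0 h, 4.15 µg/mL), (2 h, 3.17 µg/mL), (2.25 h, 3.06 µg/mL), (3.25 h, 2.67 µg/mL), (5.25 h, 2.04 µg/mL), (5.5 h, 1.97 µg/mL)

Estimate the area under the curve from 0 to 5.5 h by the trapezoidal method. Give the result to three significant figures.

Trapezoidal AUC_0→5.5:
  [0→2]: (4.15+3.17)/2 × 2 = 7.32
  [2→2.25]: (3.17+3.06)/2 × 0.25 = 0.77875
  [2.25→3.25]: (3.06+2.67)/2 × 1 = 2.865
  [3.25→5.25]: (2.67+2.04)/2 × 2 = 4.71
  [5.25→5.5]: (2.04+1.97)/2 × 0.25 = 0.50125
  Sum = 16.175 µg/mL·h

AUC = 16.2 µg/mL·h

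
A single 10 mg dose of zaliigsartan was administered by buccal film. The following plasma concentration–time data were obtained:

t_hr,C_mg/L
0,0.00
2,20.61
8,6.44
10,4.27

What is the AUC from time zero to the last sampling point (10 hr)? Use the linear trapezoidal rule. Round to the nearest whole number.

Trapezoidal AUC_0→10:
  [0→2]: (0.00+20.61)/2 × 2 = 20.61
  [2→8]: (20.61+6.44)/2 × 6 = 81.15
  [8→10]: (6.44+4.27)/2 × 2 = 10.71
  Sum = 112.47 mg/L·hr

AUC = 112 mg/L·hr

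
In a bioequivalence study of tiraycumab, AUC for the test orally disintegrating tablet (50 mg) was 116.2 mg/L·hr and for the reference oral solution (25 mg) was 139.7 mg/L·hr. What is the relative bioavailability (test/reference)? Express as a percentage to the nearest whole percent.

F_rel = (AUC_test/D_test) / (AUC_ref/D_ref)
      = (116.2/50) / (139.7/25)
      = 2.324 / 5.588 = 0.4159 = 41.59%

F_rel = 42%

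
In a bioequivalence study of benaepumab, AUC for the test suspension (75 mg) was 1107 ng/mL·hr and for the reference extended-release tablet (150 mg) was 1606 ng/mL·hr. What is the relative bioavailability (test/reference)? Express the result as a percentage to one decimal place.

F_rel = (AUC_test/D_test) / (AUC_ref/D_ref)
      = (1107/75) / (1606/150)
      = 14.76 / 10.7067 = 1.3786 = 137.86%

F_rel = 137.9%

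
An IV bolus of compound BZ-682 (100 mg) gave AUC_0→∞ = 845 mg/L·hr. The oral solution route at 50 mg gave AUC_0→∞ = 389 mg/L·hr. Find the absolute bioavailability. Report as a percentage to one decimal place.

F = 92.1%

F = (AUC_ev / D_ev) / (AUC_iv / D_iv)
  = (389/50) / (845/100)
  = 7.78 / 8.45 = 0.9207
  = 92.07%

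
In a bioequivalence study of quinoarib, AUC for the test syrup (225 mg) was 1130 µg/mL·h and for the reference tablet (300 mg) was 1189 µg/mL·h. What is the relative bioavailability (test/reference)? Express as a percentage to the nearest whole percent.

F_rel = 127%

F_rel = (AUC_test/D_test) / (AUC_ref/D_ref)
      = (1130/225) / (1189/300)
      = 5.02222 / 3.96333 = 1.2672 = 126.72%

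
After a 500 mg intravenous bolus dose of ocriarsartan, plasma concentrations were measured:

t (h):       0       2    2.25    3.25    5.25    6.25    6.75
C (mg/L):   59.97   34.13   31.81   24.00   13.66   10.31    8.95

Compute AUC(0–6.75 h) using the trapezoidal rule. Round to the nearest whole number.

Trapezoidal AUC_0→6.75:
  [0→2]: (59.97+34.13)/2 × 2 = 94.1
  [2→2.25]: (34.13+31.81)/2 × 0.25 = 8.2425
  [2.25→3.25]: (31.81+24.00)/2 × 1 = 27.905
  [3.25→5.25]: (24.00+13.66)/2 × 2 = 37.66
  [5.25→6.25]: (13.66+10.31)/2 × 1 = 11.985
  [6.25→6.75]: (10.31+8.95)/2 × 0.5 = 4.815
  Sum = 184.7075 mg/L·h

AUC = 185 mg/L·h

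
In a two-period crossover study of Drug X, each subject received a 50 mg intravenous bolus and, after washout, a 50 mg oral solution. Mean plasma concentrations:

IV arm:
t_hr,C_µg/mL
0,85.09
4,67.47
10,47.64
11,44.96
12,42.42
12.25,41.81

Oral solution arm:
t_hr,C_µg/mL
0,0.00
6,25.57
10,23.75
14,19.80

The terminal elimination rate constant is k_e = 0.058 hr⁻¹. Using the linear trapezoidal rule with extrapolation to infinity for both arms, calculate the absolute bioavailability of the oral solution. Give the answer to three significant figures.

Trapezoidal AUC_0→12.25 (IV):
  [0→4]: (85.09+67.47)/2 × 4 = 305.12
  [4→10]: (67.47+47.64)/2 × 6 = 345.33
  [10→11]: (47.64+44.96)/2 × 1 = 46.3
  [11→12]: (44.96+42.42)/2 × 1 = 43.69
  [12→12.25]: (42.42+41.81)/2 × 0.25 = 10.52875
  Sum = 750.96875 µg/mL·hr
IV tail: 41.81/0.058 = 720.862; AUC_iv,0→∞ = 750.96875 + 720.862 = 1471.83075 µg/mL·hr
Trapezoidal AUC_0→14 (oral solution):
  [0→6]: (0.00+25.57)/2 × 6 = 76.71
  [6→10]: (25.57+23.75)/2 × 4 = 98.64
  [10→14]: (23.75+19.80)/2 × 4 = 87.1
  Sum = 262.45 µg/mL·hr
oral solution tail: 19.80/0.058 = 341.379; AUC_ev,0→∞ = 262.45 + 341.379 = 603.829 µg/mL·hr
F = (AUC_ev/D_ev)/(AUC_iv/D_iv) = (603.829/50)/(1471.83075/50) = 12.07658/29.436615 = 0.4103

F = 0.410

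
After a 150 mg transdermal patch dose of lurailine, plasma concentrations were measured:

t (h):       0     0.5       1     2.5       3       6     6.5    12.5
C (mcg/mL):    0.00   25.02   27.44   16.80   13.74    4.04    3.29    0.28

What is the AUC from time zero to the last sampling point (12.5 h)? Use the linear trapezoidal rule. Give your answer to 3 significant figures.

AUC = 99.4 mcg/mL·h

Trapezoidal AUC_0→12.5:
  [0→0.5]: (0.00+25.02)/2 × 0.5 = 6.255
  [0.5→1]: (25.02+27.44)/2 × 0.5 = 13.115
  [1→2.5]: (27.44+16.80)/2 × 1.5 = 33.18
  [2.5→3]: (16.80+13.74)/2 × 0.5 = 7.635
  [3→6]: (13.74+4.04)/2 × 3 = 26.67
  [6→6.5]: (4.04+3.29)/2 × 0.5 = 1.8325
  [6.5→12.5]: (3.29+0.28)/2 × 6 = 10.71
  Sum = 99.3975 mcg/mL·h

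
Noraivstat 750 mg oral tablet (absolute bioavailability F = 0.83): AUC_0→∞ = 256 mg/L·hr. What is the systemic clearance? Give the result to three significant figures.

CL = 2.43 L/hr

CL = F × Dose / AUC_0→∞
   = 0.83 × 750 / 256 = 2.43164 L/hr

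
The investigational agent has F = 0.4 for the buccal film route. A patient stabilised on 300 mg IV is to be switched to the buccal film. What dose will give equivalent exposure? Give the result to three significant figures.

For equal systemic exposure: F × D_ev = D_iv
D_ev = D_iv / F = 300 / 0.4 = 750 mg

D_buccal = 750 mg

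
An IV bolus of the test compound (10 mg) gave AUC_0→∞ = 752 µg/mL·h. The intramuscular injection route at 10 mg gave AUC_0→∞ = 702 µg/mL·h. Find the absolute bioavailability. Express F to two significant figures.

F = 0.93

F = (AUC_ev / D_ev) / (AUC_iv / D_iv)
  = (702/10) / (752/10)
  = 70.2 / 75.2 = 0.9335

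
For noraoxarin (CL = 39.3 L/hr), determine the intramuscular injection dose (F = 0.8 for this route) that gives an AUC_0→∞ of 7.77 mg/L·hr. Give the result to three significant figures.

Dose = 382 mg

Dose = CL × AUC_0→∞ / F
     = 39.3 × 7.77 / 0.8 = 381.70125 mg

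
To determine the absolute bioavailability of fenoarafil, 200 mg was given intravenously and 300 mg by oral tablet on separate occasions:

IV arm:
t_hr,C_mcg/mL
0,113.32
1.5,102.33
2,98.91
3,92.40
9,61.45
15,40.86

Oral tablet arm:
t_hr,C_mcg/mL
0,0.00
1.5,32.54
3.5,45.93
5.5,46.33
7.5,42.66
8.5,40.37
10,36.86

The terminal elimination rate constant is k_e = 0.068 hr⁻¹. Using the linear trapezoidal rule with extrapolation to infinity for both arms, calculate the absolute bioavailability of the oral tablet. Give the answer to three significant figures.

F = 0.368

Trapezoidal AUC_0→15 (IV):
  [0→1.5]: (113.32+102.33)/2 × 1.5 = 161.7375
  [1.5→2]: (102.33+98.91)/2 × 0.5 = 50.31
  [2→3]: (98.91+92.40)/2 × 1 = 95.655
  [3→9]: (92.40+61.45)/2 × 6 = 461.55
  [9→15]: (61.45+40.86)/2 × 6 = 306.93
  Sum = 1076.1825 mcg/mL·hr
IV tail: 40.86/0.068 = 600.882; AUC_iv,0→∞ = 1076.1825 + 600.882 = 1677.0645 mcg/mL·hr
Trapezoidal AUC_0→10 (oral tablet):
  [0→1.5]: (0.00+32.54)/2 × 1.5 = 24.405
  [1.5→3.5]: (32.54+45.93)/2 × 2 = 78.47
  [3.5→5.5]: (45.93+46.33)/2 × 2 = 92.26
  [5.5→7.5]: (46.33+42.66)/2 × 2 = 88.99
  [7.5→8.5]: (42.66+40.37)/2 × 1 = 41.515
  [8.5→10]: (40.37+36.86)/2 × 1.5 = 57.9225
  Sum = 383.5625 mcg/mL·hr
oral tablet tail: 36.86/0.068 = 542.059; AUC_ev,0→∞ = 383.5625 + 542.059 = 925.6215 mcg/mL·hr
F = (AUC_ev/D_ev)/(AUC_iv/D_iv) = (925.6215/300)/(1677.0645/200) = 3.085405/8.3853225 = 0.3680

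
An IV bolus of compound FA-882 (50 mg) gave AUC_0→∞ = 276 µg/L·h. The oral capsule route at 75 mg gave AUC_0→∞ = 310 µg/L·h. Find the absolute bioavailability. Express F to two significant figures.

F = 0.75

F = (AUC_ev / D_ev) / (AUC_iv / D_iv)
  = (310/75) / (276/50)
  = 4.13333 / 5.52 = 0.7488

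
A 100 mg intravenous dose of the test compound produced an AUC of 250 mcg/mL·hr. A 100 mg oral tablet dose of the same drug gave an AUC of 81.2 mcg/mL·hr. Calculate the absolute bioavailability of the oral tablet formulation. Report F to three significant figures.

F = 0.325

F = (AUC_ev / D_ev) / (AUC_iv / D_iv)
  = (81.2/100) / (250/100)
  = 0.812 / 2.5 = 0.3248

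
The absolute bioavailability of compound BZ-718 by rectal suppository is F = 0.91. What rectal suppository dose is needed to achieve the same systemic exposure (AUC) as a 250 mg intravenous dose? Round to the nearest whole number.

For equal systemic exposure: F × D_ev = D_iv
D_ev = D_iv / F = 250 / 0.91 = 274.725 mg

D_rectal = 275 mg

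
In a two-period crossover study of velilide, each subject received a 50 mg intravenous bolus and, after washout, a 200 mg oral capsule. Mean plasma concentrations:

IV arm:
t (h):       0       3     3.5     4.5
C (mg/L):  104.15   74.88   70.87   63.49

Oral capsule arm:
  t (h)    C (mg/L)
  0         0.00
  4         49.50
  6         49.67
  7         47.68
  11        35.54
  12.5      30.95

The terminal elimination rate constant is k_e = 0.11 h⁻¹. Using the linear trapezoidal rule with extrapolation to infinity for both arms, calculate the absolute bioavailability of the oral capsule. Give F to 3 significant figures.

Trapezoidal AUC_0→4.5 (IV):
  [0→3]: (104.15+74.88)/2 × 3 = 268.545
  [3→3.5]: (74.88+70.87)/2 × 0.5 = 36.4375
  [3.5→4.5]: (70.87+63.49)/2 × 1 = 67.18
  Sum = 372.1625 mg/L·h
IV tail: 63.49/0.11 = 577.182; AUC_iv,0→∞ = 372.1625 + 577.182 = 949.3445 mg/L·h
Trapezoidal AUC_0→12.5 (oral capsule):
  [0→4]: (0.00+49.50)/2 × 4 = 99.0
  [4→6]: (49.50+49.67)/2 × 2 = 99.17
  [6→7]: (49.67+47.68)/2 × 1 = 48.675
  [7→11]: (47.68+35.54)/2 × 4 = 166.44
  [11→12.5]: (35.54+30.95)/2 × 1.5 = 49.8675
  Sum = 463.1525 mg/L·h
oral capsule tail: 30.95/0.11 = 281.364; AUC_ev,0→∞ = 463.1525 + 281.364 = 744.5165 mg/L·h
F = (AUC_ev/D_ev)/(AUC_iv/D_iv) = (744.5165/200)/(949.3445/50) = 3.7225825/18.98689 = 0.1961

F = 0.196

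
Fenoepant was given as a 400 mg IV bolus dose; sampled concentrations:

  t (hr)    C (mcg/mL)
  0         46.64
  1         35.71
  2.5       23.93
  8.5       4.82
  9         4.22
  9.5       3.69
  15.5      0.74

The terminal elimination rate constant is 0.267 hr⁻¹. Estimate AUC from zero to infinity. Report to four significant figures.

Trapezoidal AUC_0→15.5:
  [0→1]: (46.64+35.71)/2 × 1 = 41.175
  [1→2.5]: (35.71+23.93)/2 × 1.5 = 44.73
  [2.5→8.5]: (23.93+4.82)/2 × 6 = 86.25
  [8.5→9]: (4.82+4.22)/2 × 0.5 = 2.26
  [9→9.5]: (4.22+3.69)/2 × 0.5 = 1.9775
  [9.5→15.5]: (3.69+0.74)/2 × 6 = 13.29
  Sum = 189.6825 mcg/mL·hr
Extrapolated tail: C_last / k_e = 0.74 / 0.267 = 2.772
AUC_0→∞ = 189.6825 + 2.772 = 192.4545 mcg/mL·hr

AUC = 192.5 mcg/mL·hr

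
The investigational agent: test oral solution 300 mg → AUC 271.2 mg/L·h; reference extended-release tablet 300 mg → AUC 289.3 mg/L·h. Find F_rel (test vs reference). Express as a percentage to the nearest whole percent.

F_rel = 94%

F_rel = (AUC_test/D_test) / (AUC_ref/D_ref)
      = (271.2/300) / (289.3/300)
      = 0.904 / 0.964333 = 0.9374 = 93.74%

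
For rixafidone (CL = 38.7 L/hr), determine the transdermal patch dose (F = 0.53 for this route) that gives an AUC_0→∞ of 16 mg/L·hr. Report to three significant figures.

Dose = 1170 mg

Dose = CL × AUC_0→∞ / F
     = 38.7 × 16 / 0.53 = 1168.3 mg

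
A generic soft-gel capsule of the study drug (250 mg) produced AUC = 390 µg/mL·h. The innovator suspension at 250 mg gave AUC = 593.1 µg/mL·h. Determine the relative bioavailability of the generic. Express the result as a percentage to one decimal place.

F_rel = 65.8%

F_rel = (AUC_test/D_test) / (AUC_ref/D_ref)
      = (390/250) / (593.1/250)
      = 1.56 / 2.3724 = 0.6576 = 65.76%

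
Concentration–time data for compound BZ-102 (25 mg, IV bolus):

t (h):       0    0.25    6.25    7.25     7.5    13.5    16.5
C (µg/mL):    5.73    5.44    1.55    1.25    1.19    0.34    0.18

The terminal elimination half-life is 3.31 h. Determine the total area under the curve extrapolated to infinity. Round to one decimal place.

Trapezoidal AUC_0→16.5:
  [0→0.25]: (5.73+5.44)/2 × 0.25 = 1.39625
  [0.25→6.25]: (5.44+1.55)/2 × 6 = 20.97
  [6.25→7.25]: (1.55+1.25)/2 × 1 = 1.4
  [7.25→7.5]: (1.25+1.19)/2 × 0.25 = 0.305
  [7.5→13.5]: (1.19+0.34)/2 × 6 = 4.59
  [13.5→16.5]: (0.34+0.18)/2 × 3 = 0.78
  Sum = 29.44125 µg/mL·h
k_e = ln2 / t½ = 0.693147 / 3.31 = 0.2094 h^-1
Extrapolated tail: C_last / k_e = 0.18 / 0.2094 = 0.860
AUC_0→∞ = 29.44125 + 0.860 = 30.30125 µg/mL·h

AUC = 30.3 µg/mL·h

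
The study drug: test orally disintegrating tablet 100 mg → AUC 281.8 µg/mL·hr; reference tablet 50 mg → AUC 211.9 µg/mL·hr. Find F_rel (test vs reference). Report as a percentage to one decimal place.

F_rel = (AUC_test/D_test) / (AUC_ref/D_ref)
      = (281.8/100) / (211.9/50)
      = 2.818 / 4.238 = 0.6649 = 66.49%

F_rel = 66.5%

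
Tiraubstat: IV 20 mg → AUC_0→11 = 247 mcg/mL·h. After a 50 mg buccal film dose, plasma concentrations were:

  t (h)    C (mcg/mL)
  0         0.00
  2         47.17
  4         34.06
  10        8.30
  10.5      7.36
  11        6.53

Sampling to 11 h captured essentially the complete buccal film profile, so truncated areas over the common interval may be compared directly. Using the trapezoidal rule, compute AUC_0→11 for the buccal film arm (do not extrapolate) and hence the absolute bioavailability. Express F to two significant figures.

Trapezoidal AUC_0→11 (buccal film):
  [0→2]: (0.00+47.17)/2 × 2 = 47.17
  [2→4]: (47.17+34.06)/2 × 2 = 81.23
  [4→10]: (34.06+8.30)/2 × 6 = 127.08
  [10→10.5]: (8.30+7.36)/2 × 0.5 = 3.915
  [10.5→11]: (7.36+6.53)/2 × 0.5 = 3.4725
  Sum = 262.8675 mcg/mL·h
F = (AUC_ev/D_ev)/(AUC_iv/D_iv) = (262.8675/50)/(247/20) = 5.25735/12.35 = 0.4257

F = 0.43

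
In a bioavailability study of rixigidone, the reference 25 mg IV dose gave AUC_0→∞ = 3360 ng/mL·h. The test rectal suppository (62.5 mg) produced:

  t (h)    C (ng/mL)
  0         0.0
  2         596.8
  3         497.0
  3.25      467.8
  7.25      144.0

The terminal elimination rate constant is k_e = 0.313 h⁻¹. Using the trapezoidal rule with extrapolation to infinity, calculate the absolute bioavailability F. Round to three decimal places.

F = 0.351

Trapezoidal AUC_0→7.25 (rectal suppository):
  [0→2]: (0.0+596.8)/2 × 2 = 596.8
  [2→3]: (596.8+497.0)/2 × 1 = 546.9
  [3→3.25]: (497.0+467.8)/2 × 0.25 = 120.6
  [3.25→7.25]: (467.8+144.0)/2 × 4 = 1223.6
  Sum = 2487.9 ng/mL·h
Tail: C_last/k_e = 144.0/0.313 = 460.064
AUC_0→∞ (rectal suppository) = 2487.9 + 460.064 = 2947.964 ng/mL·h
F = (AUC_ev/D_ev)/(AUC_iv/D_iv) = (2947.964/62.5)/(3360/25) = 47.167424/134.4 = 0.3509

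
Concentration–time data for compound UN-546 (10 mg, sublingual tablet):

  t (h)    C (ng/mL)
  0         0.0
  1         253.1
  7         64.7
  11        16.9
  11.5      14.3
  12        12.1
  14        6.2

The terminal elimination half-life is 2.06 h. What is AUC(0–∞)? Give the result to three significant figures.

AUC = 1290 ng/mL·h

Trapezoidal AUC_0→14:
  [0→1]: (0.0+253.1)/2 × 1 = 126.55
  [1→7]: (253.1+64.7)/2 × 6 = 953.4
  [7→11]: (64.7+16.9)/2 × 4 = 163.2
  [11→11.5]: (16.9+14.3)/2 × 0.5 = 7.8
  [11.5→12]: (14.3+12.1)/2 × 0.5 = 6.6
  [12→14]: (12.1+6.2)/2 × 2 = 18.3
  Sum = 1275.85 ng/mL·h
k_e = ln2 / t½ = 0.693147 / 2.06 = 0.3365 h^-1
Extrapolated tail: C_last / k_e = 6.2 / 0.3365 = 18.425
AUC_0→∞ = 1275.85 + 18.425 = 1294.275 ng/mL·h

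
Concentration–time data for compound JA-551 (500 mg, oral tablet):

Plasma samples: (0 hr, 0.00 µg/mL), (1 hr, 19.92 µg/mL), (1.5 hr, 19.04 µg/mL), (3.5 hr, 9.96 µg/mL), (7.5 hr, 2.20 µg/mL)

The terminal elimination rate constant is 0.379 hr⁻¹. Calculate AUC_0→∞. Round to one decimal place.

AUC = 78.8 µg/mL·hr

Trapezoidal AUC_0→7.5:
  [0→1]: (0.00+19.92)/2 × 1 = 9.96
  [1→1.5]: (19.92+19.04)/2 × 0.5 = 9.74
  [1.5→3.5]: (19.04+9.96)/2 × 2 = 29.0
  [3.5→7.5]: (9.96+2.20)/2 × 4 = 24.32
  Sum = 73.02 µg/mL·hr
Extrapolated tail: C_last / k_e = 2.20 / 0.379 = 5.805
AUC_0→∞ = 73.02 + 5.805 = 78.825 µg/mL·hr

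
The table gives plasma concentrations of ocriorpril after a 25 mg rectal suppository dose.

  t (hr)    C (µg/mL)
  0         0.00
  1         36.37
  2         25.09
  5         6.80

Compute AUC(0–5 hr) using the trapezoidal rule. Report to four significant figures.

AUC = 96.75 µg/mL·hr

Trapezoidal AUC_0→5:
  [0→1]: (0.00+36.37)/2 × 1 = 18.185
  [1→2]: (36.37+25.09)/2 × 1 = 30.73
  [2→5]: (25.09+6.80)/2 × 3 = 47.835
  Sum = 96.75 µg/mL·hr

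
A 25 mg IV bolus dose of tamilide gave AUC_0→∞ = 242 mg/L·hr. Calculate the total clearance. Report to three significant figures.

CL = Dose_iv / AUC_0→∞
   = 25 / 242 = 0.103306 L/hr

CL = 0.103 L/hr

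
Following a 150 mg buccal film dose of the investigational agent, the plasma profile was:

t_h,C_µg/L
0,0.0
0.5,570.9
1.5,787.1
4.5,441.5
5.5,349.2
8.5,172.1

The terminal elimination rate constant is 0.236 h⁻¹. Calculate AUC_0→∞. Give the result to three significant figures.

Trapezoidal AUC_0→8.5:
  [0→0.5]: (0.0+570.9)/2 × 0.5 = 142.725
  [0.5→1.5]: (570.9+787.1)/2 × 1 = 679.0
  [1.5→4.5]: (787.1+441.5)/2 × 3 = 1842.9
  [4.5→5.5]: (441.5+349.2)/2 × 1 = 395.35
  [5.5→8.5]: (349.2+172.1)/2 × 3 = 781.95
  Sum = 3841.925 µg/L·h
Extrapolated tail: C_last / k_e = 172.1 / 0.236 = 729.237
AUC_0→∞ = 3841.925 + 729.237 = 4571.162 µg/L·h

AUC = 4570 µg/L·h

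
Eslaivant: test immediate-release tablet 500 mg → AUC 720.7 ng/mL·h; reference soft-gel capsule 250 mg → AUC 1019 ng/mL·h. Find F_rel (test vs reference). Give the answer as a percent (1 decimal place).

F_rel = (AUC_test/D_test) / (AUC_ref/D_ref)
      = (720.7/500) / (1019/250)
      = 1.4414 / 4.076 = 0.3536 = 35.36%

F_rel = 35.4%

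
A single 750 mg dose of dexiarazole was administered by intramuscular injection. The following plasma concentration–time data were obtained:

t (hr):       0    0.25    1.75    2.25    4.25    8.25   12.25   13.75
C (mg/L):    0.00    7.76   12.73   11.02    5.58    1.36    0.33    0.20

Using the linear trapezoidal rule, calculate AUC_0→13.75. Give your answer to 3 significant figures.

Trapezoidal AUC_0→13.75:
  [0→0.25]: (0.00+7.76)/2 × 0.25 = 0.97
  [0.25→1.75]: (7.76+12.73)/2 × 1.5 = 15.3675
  [1.75→2.25]: (12.73+11.02)/2 × 0.5 = 5.9375
  [2.25→4.25]: (11.02+5.58)/2 × 2 = 16.6
  [4.25→8.25]: (5.58+1.36)/2 × 4 = 13.88
  [8.25→12.25]: (1.36+0.33)/2 × 4 = 3.38
  [12.25→13.75]: (0.33+0.20)/2 × 1.5 = 0.3975
  Sum = 56.5325 mg/L·hr

AUC = 56.5 mg/L·hr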